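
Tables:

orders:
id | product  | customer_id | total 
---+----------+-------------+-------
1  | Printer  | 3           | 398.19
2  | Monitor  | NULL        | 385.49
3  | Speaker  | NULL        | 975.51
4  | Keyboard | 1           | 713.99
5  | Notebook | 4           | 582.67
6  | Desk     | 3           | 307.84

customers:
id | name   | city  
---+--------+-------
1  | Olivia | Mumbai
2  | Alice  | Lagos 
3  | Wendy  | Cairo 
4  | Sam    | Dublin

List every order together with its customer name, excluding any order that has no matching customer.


INNER JOIN keeps only orders rows whose customer_id matches an id in customers. Walk through each order:
  - order 1 (Printer): customer_id=3 -> matches Wendy
  - order 2 (Monitor): customer_id=NULL, no match -> dropped
  - order 3 (Speaker): customer_id=NULL, no match -> dropped
  - order 4 (Keyboard): customer_id=1 -> matches Olivia
  - order 5 (Notebook): customer_id=4 -> matches Sam
  - order 6 (Desk): customer_id=3 -> matches Wendy
So 2 of 6 rows are dropped.

SQL:
SELECT a.product, b.name AS customer
FROM orders a
INNER JOIN customers b ON a.customer_id = b.id

Result:
product  | customer
---------+---------
Printer  | Wendy   
Keyboard | Olivia  
Notebook | Sam     
Desk     | Wendy   


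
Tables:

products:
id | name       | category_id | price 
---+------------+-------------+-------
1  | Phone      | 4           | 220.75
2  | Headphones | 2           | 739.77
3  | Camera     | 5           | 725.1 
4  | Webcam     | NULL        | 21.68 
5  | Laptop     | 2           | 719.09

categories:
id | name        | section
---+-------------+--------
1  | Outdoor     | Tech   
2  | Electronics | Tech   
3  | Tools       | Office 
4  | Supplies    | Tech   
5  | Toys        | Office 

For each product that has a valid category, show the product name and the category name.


INNER JOIN keeps only products rows whose category_id matches an id in categories. Walk through each product:
  - product 1 (Phone): category_id=4 -> matches Supplies
  - product 2 (Headphones): category_id=2 -> matches Electronics
  - product 3 (Camera): category_id=5 -> matches Toys
  - product 4 (Webcam): category_id=NULL, no match -> dropped
  - product 5 (Laptop): category_id=2 -> matches Electronics
So 1 of 5 rows is dropped.

SQL:
SELECT a.name, b.name AS category
FROM products a
INNER JOIN categories b ON a.category_id = b.id

Result:
name       | category   
-----------+------------
Phone      | Supplies   
Headphones | Electronics
Camera     | Toys       
Laptop     | Electronics


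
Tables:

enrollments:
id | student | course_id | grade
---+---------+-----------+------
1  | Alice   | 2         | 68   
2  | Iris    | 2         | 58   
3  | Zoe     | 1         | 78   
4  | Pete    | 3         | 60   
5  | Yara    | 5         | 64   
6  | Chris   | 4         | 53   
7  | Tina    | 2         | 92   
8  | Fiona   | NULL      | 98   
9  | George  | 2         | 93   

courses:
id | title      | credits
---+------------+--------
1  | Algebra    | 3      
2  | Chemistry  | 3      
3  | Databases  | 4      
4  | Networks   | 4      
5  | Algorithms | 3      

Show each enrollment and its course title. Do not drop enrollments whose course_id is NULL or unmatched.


LEFT JOIN keeps every row from enrollments (the left table); where course_id has no match in courses, the course columns become NULL. Walk through each enrollment:
  - enrollment 1 (Alice): course_id=2 -> matches Chemistry
  - enrollment 2 (Iris): course_id=2 -> matches Chemistry
  - enrollment 3 (Zoe): course_id=1 -> matches Algebra
  - enrollment 4 (Pete): course_id=3 -> matches Databases
  - enrollment 5 (Yara): course_id=5 -> matches Algorithms
  - enrollment 6 (Chris): course_id=4 -> matches Networks
  - enrollment 7 (Tina): course_id=2 -> matches Chemistry
  - enrollment 8 (Fiona): course_id=NULL, no match -> kept with NULL
  - enrollment 9 (George): course_id=2 -> matches Chemistry
All 9 rows appear; 1 has NULL course.

SQL:
SELECT a.student, b.title AS course
FROM enrollments a
LEFT JOIN courses b ON a.course_id = b.id

Result:
student | course    
--------+-----------
Alice   | Chemistry 
Iris    | Chemistry 
Zoe     | Algebra   
Pete    | Databases 
Yara    | Algorithms
Chris   | Networks  
Tina    | Chemistry 
Fiona   | NULL      
George  | Chemistry 


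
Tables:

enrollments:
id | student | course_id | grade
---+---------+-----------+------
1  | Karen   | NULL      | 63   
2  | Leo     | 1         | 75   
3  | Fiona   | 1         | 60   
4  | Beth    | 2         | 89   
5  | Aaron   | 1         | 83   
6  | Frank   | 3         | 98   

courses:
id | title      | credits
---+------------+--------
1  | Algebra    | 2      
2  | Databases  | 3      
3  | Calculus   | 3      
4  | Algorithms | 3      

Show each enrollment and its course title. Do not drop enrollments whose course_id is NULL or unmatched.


LEFT JOIN keeps every row from enrollments (the left table); where course_id has no match in courses, the course columns become NULL. Walk through each enrollment:
  - enrollment 1 (Karen): course_id=NULL, no match -> kept with NULL
  - enrollment 2 (Leo): course_id=1 -> matches Algebra
  - enrollment 3 (Fiona): course_id=1 -> matches Algebra
  - enrollment 4 (Beth): course_id=2 -> matches Databases
  - enrollment 5 (Aaron): course_id=1 -> matches Algebra
  - enrollment 6 (Frank): course_id=3 -> matches Calculus
All 6 rows appear; 1 has NULL course.

SQL:
SELECT a.student, b.title AS course
FROM enrollments a
LEFT JOIN courses b ON a.course_id = b.id

Result:
student | course   
--------+----------
Karen   | NULL     
Leo     | Algebra  
Fiona   | Algebra  
Beth    | Databases
Aaron   | Algebra  
Frank   | Calculus 


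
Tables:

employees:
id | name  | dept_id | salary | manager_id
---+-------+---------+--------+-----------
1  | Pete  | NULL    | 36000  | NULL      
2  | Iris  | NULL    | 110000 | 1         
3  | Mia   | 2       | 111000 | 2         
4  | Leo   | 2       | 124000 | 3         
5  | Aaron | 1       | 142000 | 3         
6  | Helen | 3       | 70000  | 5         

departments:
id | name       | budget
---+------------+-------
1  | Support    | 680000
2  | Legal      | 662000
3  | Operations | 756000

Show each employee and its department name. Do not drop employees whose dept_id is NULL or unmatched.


LEFT JOIN keeps every row from employees (the left table); where dept_id has no match in departments, the department columns become NULL. Walk through each employee:
  - employee 1 (Pete): dept_id=NULL, no match -> kept with NULL
  - employee 2 (Iris): dept_id=NULL, no match -> kept with NULL
  - employee 3 (Mia): dept_id=2 -> matches Legal
  - employee 4 (Leo): dept_id=2 -> matches Legal
  - employee 5 (Aaron): dept_id=1 -> matches Support
  - employee 6 (Helen): dept_id=3 -> matches Operations
All 6 rows appear; 2 have NULL department.

SQL:
SELECT a.name, b.name AS department
FROM employees a
LEFT JOIN departments b ON a.dept_id = b.id

Result:
name  | department
------+-----------
Pete  | NULL      
Iris  | NULL      
Mia   | Legal     
Leo   | Legal     
Aaron | Support   
Helen | Operations


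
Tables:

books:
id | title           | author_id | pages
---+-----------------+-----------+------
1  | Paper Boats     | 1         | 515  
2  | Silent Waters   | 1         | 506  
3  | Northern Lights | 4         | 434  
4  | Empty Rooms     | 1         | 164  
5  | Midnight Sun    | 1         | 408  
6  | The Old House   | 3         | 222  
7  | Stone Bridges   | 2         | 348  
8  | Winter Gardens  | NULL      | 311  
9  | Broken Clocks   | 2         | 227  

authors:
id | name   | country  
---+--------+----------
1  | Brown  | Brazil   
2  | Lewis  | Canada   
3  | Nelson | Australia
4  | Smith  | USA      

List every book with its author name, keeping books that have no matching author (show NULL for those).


LEFT JOIN keeps every row from books (the left table); where author_id has no match in authors, the author columns become NULL. Walk through each book:
  - book 1 (Paper Boats): author_id=1 -> matches Brown
  - book 2 (Silent Waters): author_id=1 -> matches Brown
  - book 3 (Northern Lights): author_id=4 -> matches Smith
  - book 4 (Empty Rooms): author_id=1 -> matches Brown
  - book 5 (Midnight Sun): author_id=1 -> matches Brown
  - book 6 (The Old House): author_id=3 -> matches Nelson
  - book 7 (Stone Bridges): author_id=2 -> matches Lewis
  - book 8 (Winter Gardens): author_id=NULL, no match -> kept with NULL
  - book 9 (Broken Clocks): author_id=2 -> matches Lewis
All 9 rows appear; 1 has NULL author.

SQL:
SELECT a.title, b.name AS author
FROM books a
LEFT JOIN authors b ON a.author_id = b.id

Result:
title           | author
----------------+-------
Paper Boats     | Brown 
Silent Waters   | Brown 
Northern Lights | Smith 
Empty Rooms     | Brown 
Midnight Sun    | Brown 
The Old House   | Nelson
Stone Bridges   | Lewis 
Winter Gardens  | NULL  
Broken Clocks   | Lewis 


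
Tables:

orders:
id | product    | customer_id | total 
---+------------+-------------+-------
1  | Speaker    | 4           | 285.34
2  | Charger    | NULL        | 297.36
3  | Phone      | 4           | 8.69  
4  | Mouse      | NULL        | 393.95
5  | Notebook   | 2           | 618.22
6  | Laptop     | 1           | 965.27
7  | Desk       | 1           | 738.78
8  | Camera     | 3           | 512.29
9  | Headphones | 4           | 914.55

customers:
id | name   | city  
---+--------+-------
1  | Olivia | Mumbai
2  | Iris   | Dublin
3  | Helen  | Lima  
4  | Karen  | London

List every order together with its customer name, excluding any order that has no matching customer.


INNER JOIN keeps only orders rows whose customer_id matches an id in customers. Walk through each order:
  - order 1 (Speaker): customer_id=4 -> matches Karen
  - order 2 (Charger): customer_id=NULL, no match -> dropped
  - order 3 (Phone): customer_id=4 -> matches Karen
  - order 4 (Mouse): customer_id=NULL, no match -> dropped
  - order 5 (Notebook): customer_id=2 -> matches Iris
  - order 6 (Laptop): customer_id=1 -> matches Olivia
  - order 7 (Desk): customer_id=1 -> matches Olivia
  - order 8 (Camera): customer_id=3 -> matches Helen
  - order 9 (Headphones): customer_id=4 -> matches Karen
So 2 of 9 rows are dropped.

SQL:
SELECT a.product, b.name AS customer
FROM orders a
INNER JOIN customers b ON a.customer_id = b.id

Result:
product    | customer
-----------+---------
Speaker    | Karen   
Phone      | Karen   
Notebook   | Iris    
Laptop     | Olivia  
Desk       | Olivia  
Camera     | Helen   
Headphones | Karen   


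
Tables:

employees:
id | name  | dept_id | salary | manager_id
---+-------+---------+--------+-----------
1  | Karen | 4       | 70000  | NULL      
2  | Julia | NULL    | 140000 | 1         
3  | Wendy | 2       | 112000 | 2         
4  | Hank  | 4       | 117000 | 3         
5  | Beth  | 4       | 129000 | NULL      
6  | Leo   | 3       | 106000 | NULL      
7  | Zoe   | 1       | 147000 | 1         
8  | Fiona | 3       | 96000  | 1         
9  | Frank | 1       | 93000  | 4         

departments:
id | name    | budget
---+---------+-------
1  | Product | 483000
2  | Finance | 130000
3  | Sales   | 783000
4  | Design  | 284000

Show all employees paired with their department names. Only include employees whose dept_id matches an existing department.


INNER JOIN keeps only employees rows whose dept_id matches an id in departments. Walk through each employee:
  - employee 1 (Karen): dept_id=4 -> matches Design
  - employee 2 (Julia): dept_id=NULL, no match -> dropped
  - employee 3 (Wendy): dept_id=2 -> matches Finance
  - employee 4 (Hank): dept_id=4 -> matches Design
  - employee 5 (Beth): dept_id=4 -> matches Design
  - employee 6 (Leo): dept_id=3 -> matches Sales
  - employee 7 (Zoe): dept_id=1 -> matches Product
  - employee 8 (Fiona): dept_id=3 -> matches Sales
  - employee 9 (Frank): dept_id=1 -> matches Product
So 1 of 9 rows is dropped.

SQL:
SELECT a.name, b.name AS department
FROM employees a
INNER JOIN departments b ON a.dept_id = b.id

Result:
name  | department
------+-----------
Karen | Design    
Wendy | Finance   
Hank  | Design    
Beth  | Design    
Leo   | Sales     
Zoe   | Product   
Fiona | Sales     
Frank | Product   


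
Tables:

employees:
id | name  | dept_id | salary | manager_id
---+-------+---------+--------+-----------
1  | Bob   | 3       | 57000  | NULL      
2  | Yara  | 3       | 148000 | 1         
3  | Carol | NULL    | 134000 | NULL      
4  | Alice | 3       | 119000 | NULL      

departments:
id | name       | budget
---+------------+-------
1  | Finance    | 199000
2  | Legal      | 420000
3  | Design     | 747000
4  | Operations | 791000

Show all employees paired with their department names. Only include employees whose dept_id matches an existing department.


INNER JOIN keeps only employees rows whose dept_id matches an id in departments. Walk through each employee:
  - employee 1 (Bob): dept_id=3 -> matches Design
  - employee 2 (Yara): dept_id=3 -> matches Design
  - employee 3 (Carol): dept_id=NULL, no match -> dropped
  - employee 4 (Alice): dept_id=3 -> matches Design
So 1 of 4 rows is dropped.

SQL:
SELECT a.name, b.name AS department
FROM employees a
INNER JOIN departments b ON a.dept_id = b.id

Result:
name  | department
------+-----------
Bob   | Design    
Yara  | Design    
Alice | Design    


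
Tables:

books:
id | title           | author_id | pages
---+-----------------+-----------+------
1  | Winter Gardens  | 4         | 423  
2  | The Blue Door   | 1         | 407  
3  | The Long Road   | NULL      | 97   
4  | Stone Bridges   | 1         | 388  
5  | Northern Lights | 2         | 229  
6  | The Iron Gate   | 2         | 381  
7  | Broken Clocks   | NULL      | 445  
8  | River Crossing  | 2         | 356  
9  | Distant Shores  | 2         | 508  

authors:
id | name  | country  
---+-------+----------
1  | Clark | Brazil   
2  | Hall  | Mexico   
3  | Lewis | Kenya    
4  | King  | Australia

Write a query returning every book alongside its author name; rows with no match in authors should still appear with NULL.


LEFT JOIN keeps every row from books (the left table); where author_id has no match in authors, the author columns become NULL. Walk through each book:
  - book 1 (Winter Gardens): author_id=4 -> matches King
  - book 2 (The Blue Door): author_id=1 -> matches Clark
  - book 3 (The Long Road): author_id=NULL, no match -> kept with NULL
  - book 4 (Stone Bridges): author_id=1 -> matches Clark
  - book 5 (Northern Lights): author_id=2 -> matches Hall
  - book 6 (The Iron Gate): author_id=2 -> matches Hall
  - book 7 (Broken Clocks): author_id=NULL, no match -> kept with NULL
  - book 8 (River Crossing): author_id=2 -> matches Hall
  - book 9 (Distant Shores): author_id=2 -> matches Hall
All 9 rows appear; 2 have NULL author.

SQL:
SELECT a.title, b.name AS author
FROM books a
LEFT JOIN authors b ON a.author_id = b.id

Result:
title           | author
----------------+-------
Winter Gardens  | King  
The Blue Door   | Clark 
The Long Road   | NULL  
Stone Bridges   | Clark 
Northern Lights | Hall  
The Iron Gate   | Hall  
Broken Clocks   | NULL  
River Crossing  | Hall  
Distant Shores  | Hall  


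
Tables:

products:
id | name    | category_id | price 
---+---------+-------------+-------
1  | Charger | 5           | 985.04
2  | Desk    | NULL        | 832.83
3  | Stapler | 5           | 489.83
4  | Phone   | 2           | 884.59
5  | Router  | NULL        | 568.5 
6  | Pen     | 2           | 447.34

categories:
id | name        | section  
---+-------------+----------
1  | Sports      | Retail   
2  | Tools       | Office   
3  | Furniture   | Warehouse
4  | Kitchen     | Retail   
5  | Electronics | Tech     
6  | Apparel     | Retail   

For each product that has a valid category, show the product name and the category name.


INNER JOIN keeps only products rows whose category_id matches an id in categories. Walk through each product:
  - product 1 (Charger): category_id=5 -> matches Electronics
  - product 2 (Desk): category_id=NULL, no match -> dropped
  - product 3 (Stapler): category_id=5 -> matches Electronics
  - product 4 (Phone): category_id=2 -> matches Tools
  - product 5 (Router): category_id=NULL, no match -> dropped
  - product 6 (Pen): category_id=2 -> matches Tools
So 2 of 6 rows are dropped.

SQL:
SELECT a.name, b.name AS category
FROM products a
INNER JOIN categories b ON a.category_id = b.id

Result:
name    | category   
--------+------------
Charger | Electronics
Stapler | Electronics
Phone   | Tools      
Pen     | Tools      


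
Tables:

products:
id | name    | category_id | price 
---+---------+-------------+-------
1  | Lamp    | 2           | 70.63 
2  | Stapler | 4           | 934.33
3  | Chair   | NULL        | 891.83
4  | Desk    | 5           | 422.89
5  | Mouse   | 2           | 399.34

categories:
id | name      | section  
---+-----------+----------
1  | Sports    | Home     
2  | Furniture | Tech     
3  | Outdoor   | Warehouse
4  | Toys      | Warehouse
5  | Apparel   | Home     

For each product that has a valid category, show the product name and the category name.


INNER JOIN keeps only products rows whose category_id matches an id in categories. Walk through each product:
  - product 1 (Lamp): category_id=2 -> matches Furniture
  - product 2 (Stapler): category_id=4 -> matches Toys
  - product 3 (Chair): category_id=NULL, no match -> dropped
  - product 4 (Desk): category_id=5 -> matches Apparel
  - product 5 (Mouse): category_id=2 -> matches Furniture
So 1 of 5 rows is dropped.

SQL:
SELECT a.name, b.name AS category
FROM products a
INNER JOIN categories b ON a.category_id = b.id

Result:
name    | category 
--------+----------
Lamp    | Furniture
Stapler | Toys     
Desk    | Apparel  
Mouse   | Furniture


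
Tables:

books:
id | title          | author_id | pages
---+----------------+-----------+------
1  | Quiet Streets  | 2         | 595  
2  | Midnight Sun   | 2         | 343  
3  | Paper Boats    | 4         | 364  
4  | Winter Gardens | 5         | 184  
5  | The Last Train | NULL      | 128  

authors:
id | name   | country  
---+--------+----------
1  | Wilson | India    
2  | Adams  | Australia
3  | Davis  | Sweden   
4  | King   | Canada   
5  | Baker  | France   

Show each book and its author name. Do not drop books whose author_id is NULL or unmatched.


LEFT JOIN keeps every row from books (the left table); where author_id has no match in authors, the author columns become NULL. Walk through each book:
  - book 1 (Quiet Streets): author_id=2 -> matches Adams
  - book 2 (Midnight Sun): author_id=2 -> matches Adams
  - book 3 (Paper Boats): author_id=4 -> matches King
  - book 4 (Winter Gardens): author_id=5 -> matches Baker
  - book 5 (The Last Train): author_id=NULL, no match -> kept with NULL
All 5 rows appear; 1 has NULL author.

SQL:
SELECT a.title, b.name AS author
FROM books a
LEFT JOIN authors b ON a.author_id = b.id

Result:
title          | author
---------------+-------
Quiet Streets  | Adams 
Midnight Sun   | Adams 
Paper Boats    | King  
Winter Gardens | Baker 
The Last Train | NULL  


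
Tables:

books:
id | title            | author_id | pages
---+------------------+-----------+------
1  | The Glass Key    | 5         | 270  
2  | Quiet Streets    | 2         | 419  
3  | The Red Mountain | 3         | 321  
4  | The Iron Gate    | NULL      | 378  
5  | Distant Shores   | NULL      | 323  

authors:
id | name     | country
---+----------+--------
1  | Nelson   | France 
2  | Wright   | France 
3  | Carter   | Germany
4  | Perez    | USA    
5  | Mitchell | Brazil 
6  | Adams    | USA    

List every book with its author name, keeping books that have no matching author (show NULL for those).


LEFT JOIN keeps every row from books (the left table); where author_id has no match in authors, the author columns become NULL. Walk through each book:
  - book 1 (The Glass Key): author_id=5 -> matches Mitchell
  - book 2 (Quiet Streets): author_id=2 -> matches Wright
  - book 3 (The Red Mountain): author_id=3 -> matches Carter
  - book 4 (The Iron Gate): author_id=NULL, no match -> kept with NULL
  - book 5 (Distant Shores): author_id=NULL, no match -> kept with NULL
All 5 rows appear; 2 have NULL author.

SQL:
SELECT a.title, b.name AS author
FROM books a
LEFT JOIN authors b ON a.author_id = b.id

Result:
title            | author  
-----------------+---------
The Glass Key    | Mitchell
Quiet Streets    | Wright  
The Red Mountain | Carter  
The Iron Gate    | NULL    
Distant Shores   | NULL    


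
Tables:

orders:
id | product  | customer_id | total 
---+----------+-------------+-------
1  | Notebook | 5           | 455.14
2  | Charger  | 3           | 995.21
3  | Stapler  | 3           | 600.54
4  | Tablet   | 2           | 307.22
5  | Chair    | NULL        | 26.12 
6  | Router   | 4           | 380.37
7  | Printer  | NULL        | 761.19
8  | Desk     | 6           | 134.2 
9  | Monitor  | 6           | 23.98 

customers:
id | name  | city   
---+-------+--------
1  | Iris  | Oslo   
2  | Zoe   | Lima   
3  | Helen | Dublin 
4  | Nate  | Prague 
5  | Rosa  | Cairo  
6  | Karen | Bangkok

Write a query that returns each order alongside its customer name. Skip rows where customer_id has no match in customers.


INNER JOIN keeps only orders rows whose customer_id matches an id in customers. Walk through each order:
  - order 1 (Notebook): customer_id=5 -> matches Rosa
  - order 2 (Charger): customer_id=3 -> matches Helen
  - order 3 (Stapler): customer_id=3 -> matches Helen
  - order 4 (Tablet): customer_id=2 -> matches Zoe
  - order 5 (Chair): customer_id=NULL, no match -> dropped
  - order 6 (Router): customer_id=4 -> matches Nate
  - order 7 (Printer): customer_id=NULL, no match -> dropped
  - order 8 (Desk): customer_id=6 -> matches Karen
  - order 9 (Monitor): customer_id=6 -> matches Karen
So 2 of 9 rows are dropped.

SQL:
SELECT a.product, b.name AS customer
FROM orders a
INNER JOIN customers b ON a.customer_id = b.id

Result:
product  | customer
---------+---------
Notebook | Rosa    
Charger  | Helen   
Stapler  | Helen   
Tablet   | Zoe     
Router   | Nate    
Desk     | Karen   
Monitor  | Karen   


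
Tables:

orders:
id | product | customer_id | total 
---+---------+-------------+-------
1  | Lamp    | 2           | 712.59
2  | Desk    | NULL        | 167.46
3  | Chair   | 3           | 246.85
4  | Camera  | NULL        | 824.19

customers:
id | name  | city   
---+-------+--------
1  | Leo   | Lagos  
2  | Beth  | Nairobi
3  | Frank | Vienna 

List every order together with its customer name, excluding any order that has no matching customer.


INNER JOIN keeps only orders rows whose customer_id matches an id in customers. Walk through each order:
  - order 1 (Lamp): customer_id=2 -> matches Beth
  - order 2 (Desk): customer_id=NULL, no match -> dropped
  - order 3 (Chair): customer_id=3 -> matches Frank
  - order 4 (Camera): customer_id=NULL, no match -> dropped
So 2 of 4 rows are dropped.

SQL:
SELECT a.product, b.name AS customer
FROM orders a
INNER JOIN customers b ON a.customer_id = b.id

Result:
product | customer
--------+---------
Lamp    | Beth    
Chair   | Frank   


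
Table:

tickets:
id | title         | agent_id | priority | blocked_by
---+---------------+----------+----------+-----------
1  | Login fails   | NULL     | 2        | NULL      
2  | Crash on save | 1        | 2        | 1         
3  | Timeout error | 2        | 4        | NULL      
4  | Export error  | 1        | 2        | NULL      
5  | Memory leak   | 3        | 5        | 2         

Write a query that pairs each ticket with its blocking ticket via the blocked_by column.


This is a self-join: tickets is joined to a second copy of itself, matching each row's blocked_by to another row's id. Use LEFT JOIN so rows with blocked_by=NULL are kept.
  - ticket 1 (Login fails): blocked_by=NULL -> NULL
  - ticket 2 (Crash on save): blocked_by=1 -> Login fails
  - ticket 3 (Timeout error): blocked_by=NULL -> NULL
  - ticket 4 (Export error): blocked_by=NULL -> NULL
  - ticket 5 (Memory leak): blocked_by=2 -> Crash on save

SQL:
SELECT a.title AS item, b.title AS blocked_by
FROM tickets a
LEFT JOIN tickets b ON a.blocked_by = b.id

Result:
item          | blocked_by   
--------------+--------------
Login fails   | NULL         
Crash on save | Login fails  
Timeout error | NULL         
Export error  | NULL         
Memory leak   | Crash on save


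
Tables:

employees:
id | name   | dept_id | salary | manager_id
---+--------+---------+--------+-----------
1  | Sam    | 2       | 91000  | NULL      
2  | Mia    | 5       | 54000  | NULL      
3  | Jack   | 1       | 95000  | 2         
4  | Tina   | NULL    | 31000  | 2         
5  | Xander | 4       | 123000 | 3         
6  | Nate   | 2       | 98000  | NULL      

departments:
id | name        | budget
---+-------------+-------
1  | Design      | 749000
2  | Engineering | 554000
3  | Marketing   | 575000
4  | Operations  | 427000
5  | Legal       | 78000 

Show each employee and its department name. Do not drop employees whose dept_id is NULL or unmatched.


LEFT JOIN keeps every row from employees (the left table); where dept_id has no match in departments, the department columns become NULL. Walk through each employee:
  - employee 1 (Sam): dept_id=2 -> matches Engineering
  - employee 2 (Mia): dept_id=5 -> matches Legal
  - employee 3 (Jack): dept_id=1 -> matches Design
  - employee 4 (Tina): dept_id=NULL, no match -> kept with NULL
  - employee 5 (Xander): dept_id=4 -> matches Operations
  - employee 6 (Nate): dept_id=2 -> matches Engineering
All 6 rows appear; 1 has NULL department.

SQL:
SELECT a.name, b.name AS department
FROM employees a
LEFT JOIN departments b ON a.dept_id = b.id

Result:
name   | department 
-------+------------
Sam    | Engineering
Mia    | Legal      
Jack   | Design     
Tina   | NULL       
Xander | Operations 
Nate   | Engineering


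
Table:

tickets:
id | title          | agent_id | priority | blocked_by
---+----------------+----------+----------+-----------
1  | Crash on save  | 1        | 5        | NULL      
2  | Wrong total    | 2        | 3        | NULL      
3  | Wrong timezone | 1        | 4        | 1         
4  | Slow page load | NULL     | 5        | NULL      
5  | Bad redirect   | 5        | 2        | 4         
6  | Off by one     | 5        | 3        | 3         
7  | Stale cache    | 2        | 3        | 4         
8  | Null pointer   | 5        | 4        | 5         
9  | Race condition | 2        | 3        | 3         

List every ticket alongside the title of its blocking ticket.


This is a self-join: tickets is joined to a second copy of itself, matching each row's blocked_by to another row's id. Use LEFT JOIN so rows with blocked_by=NULL are kept.
  - ticket 1 (Crash on save): blocked_by=NULL -> NULL
  - ticket 2 (Wrong total): blocked_by=NULL -> NULL
  - ticket 3 (Wrong timezone): blocked_by=1 -> Crash on save
  - ticket 4 (Slow page load): blocked_by=NULL -> NULL
  - ticket 5 (Bad redirect): blocked_by=4 -> Slow page load
  - ticket 6 (Off by one): blocked_by=3 -> Wrong timezone
  - ticket 7 (Stale cache): blocked_by=4 -> Slow page load
  - ticket 8 (Null pointer): blocked_by=5 -> Bad redirect
  - ticket 9 (Race condition): blocked_by=3 -> Wrong timezone

SQL:
SELECT a.title AS item, b.title AS blocked_by
FROM tickets a
LEFT JOIN tickets b ON a.blocked_by = b.id

Result:
item           | blocked_by    
---------------+---------------
Crash on save  | NULL          
Wrong total    | NULL          
Wrong timezone | Crash on save 
Slow page load | NULL          
Bad redirect   | Slow page load
Off by one     | Wrong timezone
Stale cache    | Slow page load
Null pointer   | Bad redirect  
Race condition | Wrong timezone


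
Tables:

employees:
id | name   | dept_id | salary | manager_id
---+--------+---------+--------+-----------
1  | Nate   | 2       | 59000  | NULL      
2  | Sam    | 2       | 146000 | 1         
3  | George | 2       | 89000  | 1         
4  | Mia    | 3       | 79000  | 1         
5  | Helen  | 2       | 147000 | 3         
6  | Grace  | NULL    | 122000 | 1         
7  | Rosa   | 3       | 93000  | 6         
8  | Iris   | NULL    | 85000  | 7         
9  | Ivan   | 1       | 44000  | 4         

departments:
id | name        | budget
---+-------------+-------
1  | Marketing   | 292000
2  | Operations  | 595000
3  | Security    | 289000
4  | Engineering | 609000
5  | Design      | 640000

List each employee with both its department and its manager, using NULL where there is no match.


Two LEFT JOINs from the same base table employees: one to departments via dept_id, one to employees itself via manager_id. Both are LEFT so every employee is preserved.
Match against departments:
  - employee 1 (Nate): dept_id=2 -> matches Operations
  - employee 2 (Sam): dept_id=2 -> matches Operations
  - employee 3 (George): dept_id=2 -> matches Operations
  - employee 4 (Mia): dept_id=3 -> matches Security
  - employee 5 (Helen): dept_id=2 -> matches Operations
  - employee 6 (Grace): dept_id=NULL, no match -> kept with NULL
  - employee 7 (Rosa): dept_id=3 -> matches Security
  - employee 8 (Iris): dept_id=NULL, no match -> kept with NULL
  - employee 9 (Ivan): dept_id=1 -> matches Marketing
Match against employees (self):
  - employee 1 (Nate): manager_id=NULL -> NULL
  - employee 2 (Sam): manager_id=1 -> Nate
  - employee 3 (George): manager_id=1 -> Nate
  - employee 4 (Mia): manager_id=1 -> Nate
  - employee 5 (Helen): manager_id=3 -> George
  - employee 6 (Grace): manager_id=1 -> Nate
  - employee 7 (Rosa): manager_id=6 -> Grace
  - employee 8 (Iris): manager_id=7 -> Rosa
  - employee 9 (Ivan): manager_id=4 -> Mia

SQL:
SELECT a.name, b.name AS department, c.name AS manager
FROM employees a
LEFT JOIN departments b ON a.dept_id = b.id
LEFT JOIN employees c ON a.manager_id = c.id

Result:
name   | department | manager
-------+------------+--------
Nate   | Operations | NULL   
Sam    | Operations | Nate   
George | Operations | Nate   
Mia    | Security   | Nate   
Helen  | Operations | George 
Grace  | NULL       | Nate   
Rosa   | Security   | Grace  
Iris   | NULL       | Rosa   
Ivan   | Marketing  | Mia    


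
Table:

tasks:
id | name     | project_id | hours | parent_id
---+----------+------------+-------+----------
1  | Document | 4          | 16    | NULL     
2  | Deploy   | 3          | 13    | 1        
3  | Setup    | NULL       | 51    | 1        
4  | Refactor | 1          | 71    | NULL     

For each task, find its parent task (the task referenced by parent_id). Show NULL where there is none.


This is a self-join: tasks is joined to a second copy of itself, matching each row's parent_id to another row's id. Use LEFT JOIN so rows with parent_id=NULL are kept.
  - task 1 (Document): parent_id=NULL -> NULL
  - task 2 (Deploy): parent_id=1 -> Document
  - task 3 (Setup): parent_id=1 -> Document
  - task 4 (Refactor): parent_id=NULL -> NULL

SQL:
SELECT a.name AS item, b.name AS parent
FROM tasks a
LEFT JOIN tasks b ON a.parent_id = b.id

Result:
item     | parent  
---------+---------
Document | NULL    
Deploy   | Document
Setup    | Document
Refactor | NULL    


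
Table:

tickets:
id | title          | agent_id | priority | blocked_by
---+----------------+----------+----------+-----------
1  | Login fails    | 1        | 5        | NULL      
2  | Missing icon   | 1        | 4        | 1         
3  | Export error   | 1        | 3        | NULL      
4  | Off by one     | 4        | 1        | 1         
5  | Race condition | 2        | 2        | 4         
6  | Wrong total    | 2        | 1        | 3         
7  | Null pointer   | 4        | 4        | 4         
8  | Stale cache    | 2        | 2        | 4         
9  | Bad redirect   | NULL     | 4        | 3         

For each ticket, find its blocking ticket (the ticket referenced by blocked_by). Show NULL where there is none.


This is a self-join: tickets is joined to a second copy of itself, matching each row's blocked_by to another row's id. Use LEFT JOIN so rows with blocked_by=NULL are kept.
  - ticket 1 (Login fails): blocked_by=NULL -> NULL
  - ticket 2 (Missing icon): blocked_by=1 -> Login fails
  - ticket 3 (Export error): blocked_by=NULL -> NULL
  - ticket 4 (Off by one): blocked_by=1 -> Login fails
  - ticket 5 (Race condition): blocked_by=4 -> Off by one
  - ticket 6 (Wrong total): blocked_by=3 -> Export error
  - ticket 7 (Null pointer): blocked_by=4 -> Off by one
  - ticket 8 (Stale cache): blocked_by=4 -> Off by one
  - ticket 9 (Bad redirect): blocked_by=3 -> Export error

SQL:
SELECT a.title AS item, b.title AS blocked_by
FROM tickets a
LEFT JOIN tickets b ON a.blocked_by = b.id

Result:
item           | blocked_by  
---------------+-------------
Login fails    | NULL        
Missing icon   | Login fails 
Export error   | NULL        
Off by one     | Login fails 
Race condition | Off by one  
Wrong total    | Export error
Null pointer   | Off by one  
Stale cache    | Off by one  
Bad redirect   | Export error


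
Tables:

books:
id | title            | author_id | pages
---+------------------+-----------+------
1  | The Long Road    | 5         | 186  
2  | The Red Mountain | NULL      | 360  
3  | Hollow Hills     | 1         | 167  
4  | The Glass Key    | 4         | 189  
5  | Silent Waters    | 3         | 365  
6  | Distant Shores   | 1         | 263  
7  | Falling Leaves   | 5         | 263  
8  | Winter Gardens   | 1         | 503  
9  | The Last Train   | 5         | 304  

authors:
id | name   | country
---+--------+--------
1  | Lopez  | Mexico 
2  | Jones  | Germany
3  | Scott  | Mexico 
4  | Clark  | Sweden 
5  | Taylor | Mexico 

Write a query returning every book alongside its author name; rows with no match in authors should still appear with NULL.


LEFT JOIN keeps every row from books (the left table); where author_id has no match in authors, the author columns become NULL. Walk through each book:
  - book 1 (The Long Road): author_id=5 -> matches Taylor
  - book 2 (The Red Mountain): author_id=NULL, no match -> kept with NULL
  - book 3 (Hollow Hills): author_id=1 -> matches Lopez
  - book 4 (The Glass Key): author_id=4 -> matches Clark
  - book 5 (Silent Waters): author_id=3 -> matches Scott
  - book 6 (Distant Shores): author_id=1 -> matches Lopez
  - book 7 (Falling Leaves): author_id=5 -> matches Taylor
  - book 8 (Winter Gardens): author_id=1 -> matches Lopez
  - book 9 (The Last Train): author_id=5 -> matches Taylor
All 9 rows appear; 1 has NULL author.

SQL:
SELECT a.title, b.name AS author
FROM books a
LEFT JOIN authors b ON a.author_id = b.id

Result:
title            | author
-----------------+-------
The Long Road    | Taylor
The Red Mountain | NULL  
Hollow Hills     | Lopez 
The Glass Key    | Clark 
Silent Waters    | Scott 
Distant Shores   | Lopez 
Falling Leaves   | Taylor
Winter Gardens   | Lopez 
The Last Train   | Taylor


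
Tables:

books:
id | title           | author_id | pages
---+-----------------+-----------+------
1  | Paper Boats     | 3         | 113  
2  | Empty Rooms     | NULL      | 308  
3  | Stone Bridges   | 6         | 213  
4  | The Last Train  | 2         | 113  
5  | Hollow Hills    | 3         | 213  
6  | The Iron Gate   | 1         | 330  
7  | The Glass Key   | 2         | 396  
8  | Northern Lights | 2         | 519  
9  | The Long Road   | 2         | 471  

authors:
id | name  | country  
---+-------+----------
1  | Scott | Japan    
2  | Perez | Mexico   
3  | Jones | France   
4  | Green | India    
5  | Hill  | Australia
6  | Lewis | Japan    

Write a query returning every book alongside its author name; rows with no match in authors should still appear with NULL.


LEFT JOIN keeps every row from books (the left table); where author_id has no match in authors, the author columns become NULL. Walk through each book:
  - book 1 (Paper Boats): author_id=3 -> matches Jones
  - book 2 (Empty Rooms): author_id=NULL, no match -> kept with NULL
  - book 3 (Stone Bridges): author_id=6 -> matches Lewis
  - book 4 (The Last Train): author_id=2 -> matches Perez
  - book 5 (Hollow Hills): author_id=3 -> matches Jones
  - book 6 (The Iron Gate): author_id=1 -> matches Scott
  - book 7 (The Glass Key): author_id=2 -> matches Perez
  - book 8 (Northern Lights): author_id=2 -> matches Perez
  - book 9 (The Long Road): author_id=2 -> matches Perez
All 9 rows appear; 1 has NULL author.

SQL:
SELECT a.title, b.name AS author
FROM books a
LEFT JOIN authors b ON a.author_id = b.id

Result:
title           | author
----------------+-------
Paper Boats     | Jones 
Empty Rooms     | NULL  
Stone Bridges   | Lewis 
The Last Train  | Perez 
Hollow Hills    | Jones 
The Iron Gate   | Scott 
The Glass Key   | Perez 
Northern Lights | Perez 
The Long Road   | Perez 


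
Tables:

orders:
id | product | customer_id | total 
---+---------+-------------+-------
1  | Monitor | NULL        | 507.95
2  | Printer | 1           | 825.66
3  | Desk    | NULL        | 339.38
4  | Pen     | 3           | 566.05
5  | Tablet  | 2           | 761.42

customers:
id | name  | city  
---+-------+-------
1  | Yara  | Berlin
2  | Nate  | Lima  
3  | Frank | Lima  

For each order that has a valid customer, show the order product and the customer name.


INNER JOIN keeps only orders rows whose customer_id matches an id in customers. Walk through each order:
  - order 1 (Monitor): customer_id=NULL, no match -> dropped
  - order 2 (Printer): customer_id=1 -> matches Yara
  - order 3 (Desk): customer_id=NULL, no match -> dropped
  - order 4 (Pen): customer_id=3 -> matches Frank
  - order 5 (Tablet): customer_id=2 -> matches Nate
So 2 of 5 rows are dropped.

SQL:
SELECT a.product, b.name AS customer
FROM orders a
INNER JOIN customers b ON a.customer_id = b.id

Result:
product | customer
--------+---------
Printer | Yara    
Pen     | Frank   
Tablet  | Nate    


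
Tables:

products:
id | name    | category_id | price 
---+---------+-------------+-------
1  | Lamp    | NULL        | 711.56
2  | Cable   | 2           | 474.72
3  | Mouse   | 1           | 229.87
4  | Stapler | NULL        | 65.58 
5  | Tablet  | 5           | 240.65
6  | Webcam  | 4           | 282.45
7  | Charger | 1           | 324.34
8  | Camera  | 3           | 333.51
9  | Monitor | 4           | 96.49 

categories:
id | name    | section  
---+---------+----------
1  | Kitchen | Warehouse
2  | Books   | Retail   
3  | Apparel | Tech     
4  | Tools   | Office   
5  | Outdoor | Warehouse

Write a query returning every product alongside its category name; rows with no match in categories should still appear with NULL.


LEFT JOIN keeps every row from products (the left table); where category_id has no match in categories, the category columns become NULL. Walk through each product:
  - product 1 (Lamp): category_id=NULL, no match -> kept with NULL
  - product 2 (Cable): category_id=2 -> matches Books
  - product 3 (Mouse): category_id=1 -> matches Kitchen
  - product 4 (Stapler): category_id=NULL, no match -> kept with NULL
  - product 5 (Tablet): category_id=5 -> matches Outdoor
  - product 6 (Webcam): category_id=4 -> matches Tools
  - product 7 (Charger): category_id=1 -> matches Kitchen
  - product 8 (Camera): category_id=3 -> matches Apparel
  - product 9 (Monitor): category_id=4 -> matches Tools
All 9 rows appear; 2 have NULL category.

SQL:
SELECT a.name, b.name AS category
FROM products a
LEFT JOIN categories b ON a.category_id = b.id

Result:
name    | category
--------+---------
Lamp    | NULL    
Cable   | Books   
Mouse   | Kitchen 
Stapler | NULL    
Tablet  | Outdoor 
Webcam  | Tools   
Charger | Kitchen 
Camera  | Apparel 
Monitor | Tools   


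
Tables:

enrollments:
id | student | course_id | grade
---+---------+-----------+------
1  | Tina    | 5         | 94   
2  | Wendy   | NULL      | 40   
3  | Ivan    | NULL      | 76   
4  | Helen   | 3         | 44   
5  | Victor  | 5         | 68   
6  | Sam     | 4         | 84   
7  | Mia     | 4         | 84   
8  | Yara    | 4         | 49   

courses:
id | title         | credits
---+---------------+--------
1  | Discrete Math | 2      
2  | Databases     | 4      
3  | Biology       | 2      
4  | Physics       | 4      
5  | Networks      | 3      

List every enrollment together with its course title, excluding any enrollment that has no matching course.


INNER JOIN keeps only enrollments rows whose course_id matches an id in courses. Walk through each enrollment:
  - enrollment 1 (Tina): course_id=5 -> matches Networks
  - enrollment 2 (Wendy): course_id=NULL, no match -> dropped
  - enrollment 3 (Ivan): course_id=NULL, no match -> dropped
  - enrollment 4 (Helen): course_id=3 -> matches Biology
  - enrollment 5 (Victor): course_id=5 -> matches Networks
  - enrollment 6 (Sam): course_id=4 -> matches Physics
  - enrollment 7 (Mia): course_id=4 -> matches Physics
  - enrollment 8 (Yara): course_id=4 -> matches Physics
So 2 of 8 rows are dropped.

SQL:
SELECT a.student, b.title AS course
FROM enrollments a
INNER JOIN courses b ON a.course_id = b.id

Result:
student | course  
--------+---------
Tina    | Networks
Helen   | Biology 
Victor  | Networks
Sam     | Physics 
Mia     | Physics 
Yara    | Physics 
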